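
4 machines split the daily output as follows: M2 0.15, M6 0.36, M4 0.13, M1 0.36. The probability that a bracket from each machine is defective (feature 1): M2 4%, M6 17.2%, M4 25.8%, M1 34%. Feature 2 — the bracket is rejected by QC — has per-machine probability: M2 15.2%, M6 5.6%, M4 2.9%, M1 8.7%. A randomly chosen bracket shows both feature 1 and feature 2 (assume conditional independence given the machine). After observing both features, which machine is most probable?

Prior × likelihood for each hypothesis:
  M2: 0.15 × 0.04 × 0.152 = 0.000912
  M6: 0.36 × 0.172 × 0.056 = 0.00346752
  M4: 0.13 × 0.258 × 0.029 = 0.00097266
  M1: 0.36 × 0.34 × 0.087 = 0.0106488
Total = 0.01600098.
Largest term belongs to M1, so M1 is most probable.

M1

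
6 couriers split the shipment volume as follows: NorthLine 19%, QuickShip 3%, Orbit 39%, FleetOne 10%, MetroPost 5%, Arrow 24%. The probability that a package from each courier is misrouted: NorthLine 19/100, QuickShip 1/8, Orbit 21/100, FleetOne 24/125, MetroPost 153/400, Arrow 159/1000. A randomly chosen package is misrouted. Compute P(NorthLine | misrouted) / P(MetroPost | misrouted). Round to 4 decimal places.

Compute prior × likelihood for every hypothesis:
  NorthLine: 0.19 × 0.19 = 0.0361
  QuickShip: 0.03 × 0.125 = 0.00375
  Orbit: 0.39 × 0.21 = 0.0819
  FleetOne: 0.1 × 0.192 = 0.0192
  MetroPost: 0.05 × 0.3825 = 0.019125
  Arrow: 0.24 × 0.159 = 0.03816
Total = 0.198235.
The ratio is 0.0361 / 0.019125 (the normalizer cancels) = 1.8876.

1.8876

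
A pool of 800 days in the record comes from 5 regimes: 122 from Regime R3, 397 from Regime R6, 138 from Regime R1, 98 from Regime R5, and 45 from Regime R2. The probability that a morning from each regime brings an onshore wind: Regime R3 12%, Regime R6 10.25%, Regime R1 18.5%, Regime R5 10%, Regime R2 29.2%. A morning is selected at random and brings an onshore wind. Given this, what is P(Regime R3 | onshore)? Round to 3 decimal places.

0.141

By Bayes' rule, posterior ∝ prior × likelihood:
  Regime R3: 0.1525 × 0.12 = 0.0183
  Regime R6: 0.49625 × 0.1025 = 0.050865625
  Regime R1: 0.1725 × 0.185 = 0.0319125
  Regime R5: 0.1225 × 0.1 = 0.01225
  Regime R2: 0.05625 × 0.292 = 0.016425
Sum = 0.129753125.
P(Regime R3 | evidence) = 0.0183 / 0.129753125 ≈ 0.141.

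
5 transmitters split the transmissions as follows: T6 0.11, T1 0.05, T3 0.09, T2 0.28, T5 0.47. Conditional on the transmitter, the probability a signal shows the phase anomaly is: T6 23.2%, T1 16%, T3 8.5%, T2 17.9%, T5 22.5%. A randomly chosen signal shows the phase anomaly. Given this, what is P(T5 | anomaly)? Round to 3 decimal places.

Prior × likelihood for each hypothesis:
  T6: 0.11 × 0.232 = 0.02552
  T1: 0.05 × 0.16 = 0.008
  T3: 0.09 × 0.085 = 0.00765
  T2: 0.28 × 0.179 = 0.05012
  T5: 0.47 × 0.225 = 0.10575
Sum = 0.19704.
P(T5 | evidence) = 0.10575 / 0.19704 ≈ 0.537.

0.537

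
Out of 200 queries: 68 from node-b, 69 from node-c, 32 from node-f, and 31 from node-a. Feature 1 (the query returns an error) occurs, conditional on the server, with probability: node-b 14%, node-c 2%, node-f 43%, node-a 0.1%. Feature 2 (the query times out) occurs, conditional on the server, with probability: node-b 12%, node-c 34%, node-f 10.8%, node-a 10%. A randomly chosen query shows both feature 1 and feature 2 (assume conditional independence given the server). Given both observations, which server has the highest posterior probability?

Prior × likelihood for each hypothesis:
  node-b: 0.34 × 0.14 × 0.12 = 0.005712
  node-c: 0.345 × 0.02 × 0.34 = 0.002346
  node-f: 0.16 × 0.43 × 0.108 = 0.0074304
  node-a: 0.155 × 0.001 × 0.1 = 0.0000155
Sum = 0.0155039.
Largest term belongs to node-f, so node-f is most probable.

node-f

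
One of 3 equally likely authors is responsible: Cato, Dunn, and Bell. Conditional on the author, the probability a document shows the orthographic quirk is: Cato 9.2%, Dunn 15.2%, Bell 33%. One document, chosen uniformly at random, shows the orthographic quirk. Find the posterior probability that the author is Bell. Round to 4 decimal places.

With a uniform prior (1/3 each), posterior ∝ likelihood:
  Cato: 0.092
  Dunn: 0.152
  Bell: 0.33
Sum = 0.574.
P(Bell | evidence) = 0.33 / 0.574 ≈ 0.5749.

0.5749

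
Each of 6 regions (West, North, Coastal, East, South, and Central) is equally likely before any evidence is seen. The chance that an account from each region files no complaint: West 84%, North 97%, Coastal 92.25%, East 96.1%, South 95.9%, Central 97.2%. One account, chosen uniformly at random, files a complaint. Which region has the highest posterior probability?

Taking complements, P(complaint | each) = West 0.16, North 0.03, Coastal 0.0775, East 0.039, South 0.041, Central 0.028.
With a uniform prior (1/6 each), posterior ∝ likelihood:
  West: 0.16
  North: 0.03
  Coastal: 0.0775
  East: 0.039
  South: 0.041
  Central: 0.028
Total = 0.3755.
Largest term belongs to West, so West is most probable.

West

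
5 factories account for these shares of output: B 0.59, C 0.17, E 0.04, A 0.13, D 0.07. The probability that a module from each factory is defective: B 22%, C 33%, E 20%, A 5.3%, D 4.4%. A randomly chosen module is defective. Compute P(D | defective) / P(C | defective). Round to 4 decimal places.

Prior × likelihood for each hypothesis:
  B: 0.59 × 0.22 = 0.1298
  C: 0.17 × 0.33 = 0.0561
  E: 0.04 × 0.2 = 0.008
  A: 0.13 × 0.053 = 0.00689
  D: 0.07 × 0.044 = 0.00308
Normalizing constant = 0.20387.
The ratio is 0.00308 / 0.0561 (the normalizer cancels) = 0.0549.

0.0549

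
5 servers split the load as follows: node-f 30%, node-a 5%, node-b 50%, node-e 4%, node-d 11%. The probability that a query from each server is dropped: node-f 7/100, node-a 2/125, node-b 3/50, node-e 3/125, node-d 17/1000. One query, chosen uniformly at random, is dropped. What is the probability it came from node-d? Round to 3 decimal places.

0.034

Prior × likelihood for each hypothesis:
  node-f: 0.3 × 0.07 = 0.021
  node-a: 0.05 × 0.016 = 0.0008
  node-b: 0.5 × 0.06 = 0.03
  node-e: 0.04 × 0.024 = 0.00096
  node-d: 0.11 × 0.017 = 0.00187
Normalizing constant = 0.05463.
P(node-d | evidence) = 0.00187 / 0.05463 ≈ 0.034.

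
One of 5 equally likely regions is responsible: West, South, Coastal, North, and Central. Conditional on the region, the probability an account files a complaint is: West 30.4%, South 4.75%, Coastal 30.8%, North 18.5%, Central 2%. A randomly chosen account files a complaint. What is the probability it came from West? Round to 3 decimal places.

With a uniform prior (1/5 each), posterior ∝ likelihood:
  West: 0.304
  South: 0.0475
  Coastal: 0.308
  North: 0.185
  Central: 0.02
Sum = 0.8645.
P(West | evidence) = 0.304 / 0.8645 ≈ 0.352.

0.352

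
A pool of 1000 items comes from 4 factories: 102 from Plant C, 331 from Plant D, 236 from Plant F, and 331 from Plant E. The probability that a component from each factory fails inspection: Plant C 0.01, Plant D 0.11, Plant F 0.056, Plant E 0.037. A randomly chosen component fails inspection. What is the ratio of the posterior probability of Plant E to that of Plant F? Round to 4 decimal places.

0.9267

By Bayes' rule, posterior ∝ prior × likelihood:
  Plant C: 0.102 × 0.01 = 0.00102
  Plant D: 0.331 × 0.11 = 0.03641
  Plant F: 0.236 × 0.056 = 0.013216
  Plant E: 0.331 × 0.037 = 0.012247
Total = 0.062893.
The ratio is 0.012247 / 0.013216 (the normalizer cancels) = 0.9267.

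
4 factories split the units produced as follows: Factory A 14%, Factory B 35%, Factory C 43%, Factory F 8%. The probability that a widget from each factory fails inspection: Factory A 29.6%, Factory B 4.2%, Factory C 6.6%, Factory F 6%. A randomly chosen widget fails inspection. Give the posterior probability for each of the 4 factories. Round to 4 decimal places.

Prior × likelihood for each hypothesis:
  Factory A: 0.14 × 0.296 = 0.04144
  Factory B: 0.35 × 0.042 = 0.0147
  Factory C: 0.43 × 0.066 = 0.02838
  Factory F: 0.08 × 0.06 = 0.0048
Sum = 0.08932.
P(Factory A | nonconforming) = 0.04144/0.08932 ≈ 0.4639
P(Factory B | nonconforming) = 0.0147/0.08932 ≈ 0.1646
P(Factory C | nonconforming) = 0.02838/0.08932 ≈ 0.3177
P(Factory F | nonconforming) = 0.0048/0.08932 ≈ 0.0537
(Check: 0.4639+0.1646+0.3177+0.0537 = 0.9999.)

Factory A 0.4639, Factory B 0.1646, Factory C 0.3177, Factory F 0.0537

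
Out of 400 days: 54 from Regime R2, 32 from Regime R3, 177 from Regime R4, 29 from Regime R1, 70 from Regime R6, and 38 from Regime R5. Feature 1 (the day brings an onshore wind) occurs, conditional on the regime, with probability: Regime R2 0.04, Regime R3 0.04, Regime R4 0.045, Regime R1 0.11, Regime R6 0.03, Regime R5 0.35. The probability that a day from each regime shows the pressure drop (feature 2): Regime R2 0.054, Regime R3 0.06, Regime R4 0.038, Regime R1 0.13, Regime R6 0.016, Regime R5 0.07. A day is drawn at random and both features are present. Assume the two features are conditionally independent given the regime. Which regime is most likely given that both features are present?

Prior × likelihood for each hypothesis:
  Regime R2: 0.135 × 0.04 × 0.054 = 0.0002916
  Regime R3: 0.08 × 0.04 × 0.06 = 0.000192
  Regime R4: 0.4425 × 0.045 × 0.038 = 0.000756675
  Regime R1: 0.0725 × 0.11 × 0.13 = 0.00103675
  Regime R6: 0.175 × 0.03 × 0.016 = 0.000084
  Regime R5: 0.095 × 0.35 × 0.07 = 0.0023275
Normalizing constant = 0.004688525.
Largest term belongs to Regime R5, so Regime R5 is most probable.

Regime R5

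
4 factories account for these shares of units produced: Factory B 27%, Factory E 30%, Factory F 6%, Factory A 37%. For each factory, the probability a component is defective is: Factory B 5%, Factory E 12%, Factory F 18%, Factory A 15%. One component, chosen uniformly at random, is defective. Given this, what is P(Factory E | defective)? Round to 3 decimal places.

0.311

Unnormalized posteriors (prior × likelihood):
  Factory B: 0.27 × 0.05 = 0.0135
  Factory E: 0.3 × 0.12 = 0.036
  Factory F: 0.06 × 0.18 = 0.0108
  Factory A: 0.37 × 0.15 = 0.0555
Total = 0.1158.
P(Factory E | evidence) = 0.036 / 0.1158 ≈ 0.311.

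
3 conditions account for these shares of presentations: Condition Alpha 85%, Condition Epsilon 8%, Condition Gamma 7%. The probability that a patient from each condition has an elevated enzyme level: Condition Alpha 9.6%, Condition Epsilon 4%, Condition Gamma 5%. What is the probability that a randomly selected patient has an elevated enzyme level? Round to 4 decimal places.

Unnormalized posteriors (prior × likelihood):
  Condition Alpha: 0.85 × 0.096 = 0.0816
  Condition Epsilon: 0.08 × 0.04 = 0.0032
  Condition Gamma: 0.07 × 0.05 = 0.0035
P(elevated) = 0.0816 + 0.0032 + 0.0035 = 0.0883 → 0.0883.

0.0883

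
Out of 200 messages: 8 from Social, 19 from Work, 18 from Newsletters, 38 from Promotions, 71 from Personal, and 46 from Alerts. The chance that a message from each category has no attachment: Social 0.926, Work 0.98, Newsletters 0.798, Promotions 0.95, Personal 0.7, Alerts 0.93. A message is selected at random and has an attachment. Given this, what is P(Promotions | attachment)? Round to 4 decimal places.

Taking complements, P(attachment | each) = Social 0.074, Work 0.02, Newsletters 0.202, Promotions 0.05, Personal 0.3, Alerts 0.07.
Prior × likelihood for each hypothesis:
  Social: 0.04 × 0.074 = 0.00296
  Work: 0.095 × 0.02 = 0.0019
  Newsletters: 0.09 × 0.202 = 0.01818
  Promotions: 0.19 × 0.05 = 0.0095
  Personal: 0.355 × 0.3 = 0.1065
  Alerts: 0.23 × 0.07 = 0.0161
Normalizing constant = 0.15514.
P(Promotions | evidence) = 0.0095 / 0.15514 ≈ 0.0612.

0.0612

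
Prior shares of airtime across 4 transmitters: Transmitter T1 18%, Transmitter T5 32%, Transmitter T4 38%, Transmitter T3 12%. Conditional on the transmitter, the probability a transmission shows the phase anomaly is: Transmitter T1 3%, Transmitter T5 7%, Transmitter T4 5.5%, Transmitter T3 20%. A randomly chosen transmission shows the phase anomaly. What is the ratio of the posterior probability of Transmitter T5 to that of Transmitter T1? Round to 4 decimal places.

4.1481

By Bayes' rule, posterior ∝ prior × likelihood:
  Transmitter T1: 0.18 × 0.03 = 0.0054
  Transmitter T5: 0.32 × 0.07 = 0.0224
  Transmitter T4: 0.38 × 0.055 = 0.0209
  Transmitter T3: 0.12 × 0.2 = 0.024
Total = 0.0727.
The ratio is 0.0224 / 0.0054 (the normalizer cancels) = 4.1481.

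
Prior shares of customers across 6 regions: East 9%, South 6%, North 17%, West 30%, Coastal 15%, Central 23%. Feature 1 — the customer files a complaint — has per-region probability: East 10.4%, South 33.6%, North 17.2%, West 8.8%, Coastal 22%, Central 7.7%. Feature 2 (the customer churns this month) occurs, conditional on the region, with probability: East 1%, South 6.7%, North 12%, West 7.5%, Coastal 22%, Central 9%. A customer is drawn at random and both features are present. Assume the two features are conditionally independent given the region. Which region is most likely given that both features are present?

Prior × likelihood for each hypothesis:
  East: 0.09 × 0.104 × 0.01 = 0.0000936
  South: 0.06 × 0.336 × 0.067 = 0.00135072
  North: 0.17 × 0.172 × 0.12 = 0.0035088
  West: 0.3 × 0.088 × 0.075 = 0.00198
  Coastal: 0.15 × 0.22 × 0.22 = 0.00726
  Central: 0.23 × 0.077 × 0.09 = 0.0015939
Normalizing constant = 0.01578702.
Largest term belongs to Coastal, so Coastal is most probable.

Coastal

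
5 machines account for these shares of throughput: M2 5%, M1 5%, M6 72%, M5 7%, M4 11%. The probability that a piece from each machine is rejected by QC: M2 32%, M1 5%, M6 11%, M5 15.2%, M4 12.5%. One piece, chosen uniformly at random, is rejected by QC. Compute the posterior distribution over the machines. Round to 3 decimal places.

M2 0.131, M1 0.020, M6 0.649, M5 0.087, M4 0.113

Unnormalized posteriors (prior × likelihood):
  M2: 0.05 × 0.32 = 0.016
  M1: 0.05 × 0.05 = 0.0025
  M6: 0.72 × 0.11 = 0.0792
  M5: 0.07 × 0.152 = 0.01064
  M4: 0.11 × 0.125 = 0.01375
Normalizing constant = 0.12209.
P(M2 | rejected) = 0.016/0.12209 ≈ 0.131
P(M1 | rejected) = 0.0025/0.12209 ≈ 0.020
P(M6 | rejected) = 0.0792/0.12209 ≈ 0.649
P(M5 | rejected) = 0.01064/0.12209 ≈ 0.087
P(M4 | rejected) = 0.01375/0.12209 ≈ 0.113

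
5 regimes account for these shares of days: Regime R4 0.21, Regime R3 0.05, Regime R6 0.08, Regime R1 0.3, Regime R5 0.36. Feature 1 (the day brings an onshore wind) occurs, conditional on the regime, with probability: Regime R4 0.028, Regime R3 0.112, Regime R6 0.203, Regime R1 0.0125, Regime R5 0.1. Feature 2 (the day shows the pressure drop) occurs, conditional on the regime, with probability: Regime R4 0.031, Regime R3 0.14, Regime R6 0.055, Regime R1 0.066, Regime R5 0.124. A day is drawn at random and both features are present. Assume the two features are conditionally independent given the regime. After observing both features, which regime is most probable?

By Bayes' rule, posterior ∝ prior × likelihood:
  Regime R4: 0.21 × 0.028 × 0.031 = 0.00018228
  Regime R3: 0.05 × 0.112 × 0.14 = 0.000784
  Regime R6: 0.08 × 0.203 × 0.055 = 0.0008932
  Regime R1: 0.3 × 0.0125 × 0.066 = 0.0002475
  Regime R5: 0.36 × 0.1 × 0.124 = 0.004464
Normalizing constant = 0.00657098.
Largest term belongs to Regime R5, so Regime R5 is most probable.

Regime R5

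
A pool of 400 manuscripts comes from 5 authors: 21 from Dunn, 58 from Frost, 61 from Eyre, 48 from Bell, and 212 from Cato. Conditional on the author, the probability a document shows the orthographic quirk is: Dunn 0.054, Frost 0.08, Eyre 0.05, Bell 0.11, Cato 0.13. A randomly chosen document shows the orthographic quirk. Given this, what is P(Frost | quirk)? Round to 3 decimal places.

0.111

Prior × likelihood for each hypothesis:
  Dunn: 0.0525 × 0.054 = 0.002835
  Frost: 0.145 × 0.08 = 0.0116
  Eyre: 0.1525 × 0.05 = 0.007625
  Bell: 0.12 × 0.11 = 0.0132
  Cato: 0.53 × 0.13 = 0.0689
Normalizing constant = 0.10416.
P(Frost | evidence) = 0.0116 / 0.10416 ≈ 0.111.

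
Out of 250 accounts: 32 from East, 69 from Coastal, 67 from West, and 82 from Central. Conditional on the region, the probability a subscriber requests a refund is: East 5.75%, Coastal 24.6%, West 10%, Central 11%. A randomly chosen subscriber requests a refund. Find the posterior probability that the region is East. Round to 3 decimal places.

0.053

Compute prior × likelihood for every hypothesis:
  East: 0.128 × 0.0575 = 0.00736
  Coastal: 0.276 × 0.246 = 0.067896
  West: 0.268 × 0.1 = 0.0268
  Central: 0.328 × 0.11 = 0.03608
Total = 0.138136.
P(East | evidence) = 0.00736 / 0.138136 ≈ 0.053.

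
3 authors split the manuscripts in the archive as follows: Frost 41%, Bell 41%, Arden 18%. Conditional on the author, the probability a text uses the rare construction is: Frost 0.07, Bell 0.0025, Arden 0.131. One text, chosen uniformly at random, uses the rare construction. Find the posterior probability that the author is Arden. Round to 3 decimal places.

Unnormalized posteriors (prior × likelihood):
  Frost: 0.41 × 0.07 = 0.0287
  Bell: 0.41 × 0.0025 = 0.001025
  Arden: 0.18 × 0.131 = 0.02358
Normalizing constant = 0.053305.
P(Arden | evidence) = 0.02358 / 0.053305 ≈ 0.442.

0.442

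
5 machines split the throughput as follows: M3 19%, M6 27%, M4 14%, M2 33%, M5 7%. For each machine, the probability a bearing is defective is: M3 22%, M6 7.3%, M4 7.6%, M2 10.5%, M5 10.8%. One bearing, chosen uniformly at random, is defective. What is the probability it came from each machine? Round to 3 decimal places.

By Bayes' rule, posterior ∝ prior × likelihood:
  M3: 0.19 × 0.22 = 0.0418
  M6: 0.27 × 0.073 = 0.01971
  M4: 0.14 × 0.076 = 0.01064
  M2: 0.33 × 0.105 = 0.03465
  M5: 0.07 × 0.108 = 0.00756
Sum = 0.11436.
P(M3 | defective) = 0.0418/0.11436 ≈ 0.366
P(M6 | defective) = 0.01971/0.11436 ≈ 0.172
P(M4 | defective) = 0.01064/0.11436 ≈ 0.093
P(M2 | defective) = 0.03465/0.11436 ≈ 0.303
P(M5 | defective) = 0.00756/0.11436 ≈ 0.066
(Check: 0.366+0.172+0.093+0.303+0.066 = 1.000.)

M3 0.366, M6 0.172, M4 0.093, M2 0.303, M5 0.066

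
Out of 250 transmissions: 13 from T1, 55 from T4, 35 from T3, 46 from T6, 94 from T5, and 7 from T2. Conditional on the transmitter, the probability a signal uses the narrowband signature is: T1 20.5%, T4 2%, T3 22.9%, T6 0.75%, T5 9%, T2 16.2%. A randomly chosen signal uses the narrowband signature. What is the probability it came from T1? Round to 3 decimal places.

Unnormalized posteriors (prior × likelihood):
  T1: 0.052 × 0.205 = 0.01066
  T4: 0.22 × 0.02 = 0.0044
  T3: 0.14 × 0.229 = 0.03206
  T6: 0.184 × 0.0075 = 0.00138
  T5: 0.376 × 0.09 = 0.03384
  T2: 0.028 × 0.162 = 0.004536
Total = 0.086876.
P(T1 | evidence) = 0.01066 / 0.086876 ≈ 0.123.

0.123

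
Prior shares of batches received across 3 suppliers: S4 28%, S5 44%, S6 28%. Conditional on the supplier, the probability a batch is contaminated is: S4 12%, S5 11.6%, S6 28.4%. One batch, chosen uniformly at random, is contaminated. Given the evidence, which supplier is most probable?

S6

Unnormalized posteriors (prior × likelihood):
  S4: 0.28 × 0.12 = 0.0336
  S5: 0.44 × 0.116 = 0.05104
  S6: 0.28 × 0.284 = 0.07952
Normalizing constant = 0.16416.
Largest term belongs to S6, so S6 is most probable.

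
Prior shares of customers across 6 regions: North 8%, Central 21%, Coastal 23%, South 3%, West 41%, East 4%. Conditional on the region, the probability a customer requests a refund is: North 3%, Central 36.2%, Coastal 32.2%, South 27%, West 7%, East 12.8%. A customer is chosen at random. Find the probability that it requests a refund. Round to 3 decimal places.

Prior × likelihood for each hypothesis:
  North: 0.08 × 0.03 = 0.0024
  Central: 0.21 × 0.362 = 0.07602
  Coastal: 0.23 × 0.322 = 0.07406
  South: 0.03 × 0.27 = 0.0081
  West: 0.41 × 0.07 = 0.0287
  East: 0.04 × 0.128 = 0.00512
P(refund) = 0.0024 + 0.07602 + 0.07406 + 0.0081 + 0.0287 + 0.00512 = 0.1944 → 0.194.

0.194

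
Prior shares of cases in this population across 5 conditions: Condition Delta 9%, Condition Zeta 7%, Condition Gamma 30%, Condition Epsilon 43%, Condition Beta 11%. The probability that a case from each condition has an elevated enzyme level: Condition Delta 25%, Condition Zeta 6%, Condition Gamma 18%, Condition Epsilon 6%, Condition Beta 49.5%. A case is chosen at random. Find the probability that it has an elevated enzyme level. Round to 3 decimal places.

Unnormalized posteriors (prior × likelihood):
  Condition Delta: 0.09 × 0.25 = 0.0225
  Condition Zeta: 0.07 × 0.06 = 0.0042
  Condition Gamma: 0.3 × 0.18 = 0.054
  Condition Epsilon: 0.43 × 0.06 = 0.0258
  Condition Beta: 0.11 × 0.495 = 0.05445
P(elevated) = 0.0225 + 0.0042 + 0.054 + 0.0258 + 0.05445 = 0.16095 → 0.161.

0.161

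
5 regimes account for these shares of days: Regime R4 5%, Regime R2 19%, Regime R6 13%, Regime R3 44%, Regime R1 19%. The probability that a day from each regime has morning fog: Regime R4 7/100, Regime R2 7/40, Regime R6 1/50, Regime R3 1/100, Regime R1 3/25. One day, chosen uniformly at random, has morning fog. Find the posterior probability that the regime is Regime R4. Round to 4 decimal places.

0.0526

Unnormalized posteriors (prior × likelihood):
  Regime R4: 0.05 × 0.07 = 0.0035
  Regime R2: 0.19 × 0.175 = 0.03325
  Regime R6: 0.13 × 0.02 = 0.0026
  Regime R3: 0.44 × 0.01 = 0.0044
  Regime R1: 0.19 × 0.12 = 0.0228
Total = 0.06655.
P(Regime R4 | evidence) = 0.0035 / 0.06655 ≈ 0.0526.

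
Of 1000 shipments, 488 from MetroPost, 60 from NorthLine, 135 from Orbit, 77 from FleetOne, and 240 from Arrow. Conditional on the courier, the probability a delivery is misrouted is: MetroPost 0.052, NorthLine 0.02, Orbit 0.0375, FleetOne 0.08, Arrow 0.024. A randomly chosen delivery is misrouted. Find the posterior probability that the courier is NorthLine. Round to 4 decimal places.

By Bayes' rule, posterior ∝ prior × likelihood:
  MetroPost: 0.488 × 0.052 = 0.025376
  NorthLine: 0.06 × 0.02 = 0.0012
  Orbit: 0.135 × 0.0375 = 0.0050625
  FleetOne: 0.077 × 0.08 = 0.00616
  Arrow: 0.24 × 0.024 = 0.00576
Total = 0.0435585.
P(NorthLine | evidence) = 0.0012 / 0.0435585 ≈ 0.0275.

0.0275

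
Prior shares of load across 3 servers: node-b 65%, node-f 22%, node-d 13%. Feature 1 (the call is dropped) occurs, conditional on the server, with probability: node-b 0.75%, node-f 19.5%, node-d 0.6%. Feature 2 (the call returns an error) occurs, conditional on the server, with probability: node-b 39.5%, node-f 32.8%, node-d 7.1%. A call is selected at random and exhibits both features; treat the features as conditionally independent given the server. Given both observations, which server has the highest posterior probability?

node-f

Compute prior × likelihood for every hypothesis:
  node-b: 0.65 × 0.0075 × 0.395 = 0.001925625
  node-f: 0.22 × 0.195 × 0.328 = 0.0140712
  node-d: 0.13 × 0.006 × 0.071 = 0.00005538
Sum = 0.016052205.
Largest term belongs to node-f, so node-f is most probable.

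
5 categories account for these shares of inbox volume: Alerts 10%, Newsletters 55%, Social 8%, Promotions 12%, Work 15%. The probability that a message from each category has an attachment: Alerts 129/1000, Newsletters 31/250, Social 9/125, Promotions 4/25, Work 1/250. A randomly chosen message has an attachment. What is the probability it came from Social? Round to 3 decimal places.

Compute prior × likelihood for every hypothesis:
  Alerts: 0.1 × 0.129 = 0.0129
  Newsletters: 0.55 × 0.124 = 0.0682
  Social: 0.08 × 0.072 = 0.00576
  Promotions: 0.12 × 0.16 = 0.0192
  Work: 0.15 × 0.004 = 0.0006
Normalizing constant = 0.10666.
P(Social | evidence) = 0.00576 / 0.10666 ≈ 0.054.

0.054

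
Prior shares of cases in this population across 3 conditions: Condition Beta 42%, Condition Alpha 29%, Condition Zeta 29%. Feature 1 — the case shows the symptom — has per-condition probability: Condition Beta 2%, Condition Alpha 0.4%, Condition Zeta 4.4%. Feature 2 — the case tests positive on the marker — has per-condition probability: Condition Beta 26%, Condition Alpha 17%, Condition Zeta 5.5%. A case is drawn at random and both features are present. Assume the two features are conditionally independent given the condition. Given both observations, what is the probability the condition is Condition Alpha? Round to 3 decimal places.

Unnormalized posteriors (prior × likelihood):
  Condition Beta: 0.42 × 0.02 × 0.26 = 0.002184
  Condition Alpha: 0.29 × 0.004 × 0.17 = 0.0001972
  Condition Zeta: 0.29 × 0.044 × 0.055 = 0.0007018
Sum = 0.003083.
P(Condition Alpha | evidence) = 0.0001972 / 0.003083 ≈ 0.064.

0.064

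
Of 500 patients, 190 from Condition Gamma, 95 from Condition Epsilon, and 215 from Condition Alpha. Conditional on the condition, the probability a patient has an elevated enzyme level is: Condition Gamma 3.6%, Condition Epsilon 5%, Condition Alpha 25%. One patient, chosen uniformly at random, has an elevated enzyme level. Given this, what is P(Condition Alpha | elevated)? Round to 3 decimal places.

0.823

Compute prior × likelihood for every hypothesis:
  Condition Gamma: 0.38 × 0.036 = 0.01368
  Condition Epsilon: 0.19 × 0.05 = 0.0095
  Condition Alpha: 0.43 × 0.25 = 0.1075
Sum = 0.13068.
P(Condition Alpha | evidence) = 0.1075 / 0.13068 ≈ 0.823.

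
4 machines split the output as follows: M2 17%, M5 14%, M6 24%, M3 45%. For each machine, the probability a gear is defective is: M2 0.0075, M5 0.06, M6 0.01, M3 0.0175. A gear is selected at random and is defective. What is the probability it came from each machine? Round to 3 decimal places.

By Bayes' rule, posterior ∝ prior × likelihood:
  M2: 0.17 × 0.0075 = 0.001275
  M5: 0.14 × 0.06 = 0.0084
  M6: 0.24 × 0.01 = 0.0024
  M3: 0.45 × 0.0175 = 0.007875
Sum = 0.01995.
P(M2 | defective) = 0.001275/0.01995 ≈ 0.064
P(M5 | defective) = 0.0084/0.01995 ≈ 0.421
P(M6 | defective) = 0.0024/0.01995 ≈ 0.120
P(M3 | defective) = 0.007875/0.01995 ≈ 0.395

M2 0.064, M5 0.421, M6 0.120, M3 0.395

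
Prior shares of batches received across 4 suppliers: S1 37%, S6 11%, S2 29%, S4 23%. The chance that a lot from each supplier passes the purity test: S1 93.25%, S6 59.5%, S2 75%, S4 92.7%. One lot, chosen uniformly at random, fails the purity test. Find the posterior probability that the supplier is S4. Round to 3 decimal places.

Taking complements, P(off-spec | each) = S1 0.0675, S6 0.405, S2 0.25, S4 0.073.
By Bayes' rule, posterior ∝ prior × likelihood:
  S1: 0.37 × 0.0675 = 0.024975
  S6: 0.11 × 0.405 = 0.04455
  S2: 0.29 × 0.25 = 0.0725
  S4: 0.23 × 0.073 = 0.01679
Sum = 0.158815.
P(S4 | evidence) = 0.01679 / 0.158815 ≈ 0.106.

0.106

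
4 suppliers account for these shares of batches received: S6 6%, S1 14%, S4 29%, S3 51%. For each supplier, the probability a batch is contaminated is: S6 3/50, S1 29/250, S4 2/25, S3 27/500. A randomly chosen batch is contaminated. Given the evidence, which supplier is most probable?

S3

By Bayes' rule, posterior ∝ prior × likelihood:
  S6: 0.06 × 0.06 = 0.0036
  S1: 0.14 × 0.116 = 0.01624
  S4: 0.29 × 0.08 = 0.0232
  S3: 0.51 × 0.054 = 0.02754
Normalizing constant = 0.07058.
Largest term belongs to S3, so S3 is most probable.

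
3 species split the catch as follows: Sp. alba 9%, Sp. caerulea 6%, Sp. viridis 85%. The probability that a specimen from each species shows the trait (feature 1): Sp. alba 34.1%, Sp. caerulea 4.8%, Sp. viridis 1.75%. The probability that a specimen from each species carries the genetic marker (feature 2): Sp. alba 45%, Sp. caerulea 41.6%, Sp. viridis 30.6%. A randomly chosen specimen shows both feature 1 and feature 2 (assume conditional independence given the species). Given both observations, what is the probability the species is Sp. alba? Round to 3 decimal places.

0.706

Compute prior × likelihood for every hypothesis:
  Sp. alba: 0.09 × 0.341 × 0.45 = 0.0138105
  Sp. caerulea: 0.06 × 0.048 × 0.416 = 0.00119808
  Sp. viridis: 0.85 × 0.0175 × 0.306 = 0.00455175
Total = 0.01956033.
P(Sp. alba | evidence) = 0.0138105 / 0.01956033 ≈ 0.706.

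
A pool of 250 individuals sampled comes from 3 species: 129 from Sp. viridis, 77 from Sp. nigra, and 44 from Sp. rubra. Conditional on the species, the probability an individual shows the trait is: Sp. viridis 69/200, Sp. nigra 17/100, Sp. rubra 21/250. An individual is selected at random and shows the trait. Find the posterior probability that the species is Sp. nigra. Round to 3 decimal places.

Unnormalized posteriors (prior × likelihood):
  Sp. viridis: 0.516 × 0.345 = 0.17802
  Sp. nigra: 0.308 × 0.17 = 0.05236
  Sp. rubra: 0.176 × 0.084 = 0.014784
Sum = 0.245164.
P(Sp. nigra | evidence) = 0.05236 / 0.245164 ≈ 0.214.

0.214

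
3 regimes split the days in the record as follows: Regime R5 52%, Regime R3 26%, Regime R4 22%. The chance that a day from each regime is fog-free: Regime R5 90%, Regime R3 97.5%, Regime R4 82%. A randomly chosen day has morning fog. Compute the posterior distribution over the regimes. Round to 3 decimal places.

Taking complements, P(fog | each) = Regime R5 0.1, Regime R3 0.025, Regime R4 0.18.
Unnormalized posteriors (prior × likelihood):
  Regime R5: 0.52 × 0.1 = 0.052
  Regime R3: 0.26 × 0.025 = 0.0065
  Regime R4: 0.22 × 0.18 = 0.0396
Normalizing constant = 0.0981.
P(Regime R5 | fog) = 0.052/0.0981 ≈ 0.530
P(Regime R3 | fog) = 0.0065/0.0981 ≈ 0.066
P(Regime R4 | fog) = 0.0396/0.0981 ≈ 0.404
(Check: 0.530+0.066+0.404 = 1.000.)

Regime R5 0.530, Regime R3 0.066, Regime R4 0.404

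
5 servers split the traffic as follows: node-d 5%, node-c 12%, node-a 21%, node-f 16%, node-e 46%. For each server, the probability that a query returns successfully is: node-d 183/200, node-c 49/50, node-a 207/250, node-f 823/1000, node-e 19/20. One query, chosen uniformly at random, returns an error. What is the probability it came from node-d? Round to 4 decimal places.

Taking complements, P(error | each) = node-d 0.085, node-c 0.02, node-a 0.172, node-f 0.177, node-e 0.05.
Prior × likelihood for each hypothesis:
  node-d: 0.05 × 0.085 = 0.00425
  node-c: 0.12 × 0.02 = 0.0024
  node-a: 0.21 × 0.172 = 0.03612
  node-f: 0.16 × 0.177 = 0.02832
  node-e: 0.46 × 0.05 = 0.023
Total = 0.09409.
P(node-d | evidence) = 0.00425 / 0.09409 ≈ 0.0452.

0.0452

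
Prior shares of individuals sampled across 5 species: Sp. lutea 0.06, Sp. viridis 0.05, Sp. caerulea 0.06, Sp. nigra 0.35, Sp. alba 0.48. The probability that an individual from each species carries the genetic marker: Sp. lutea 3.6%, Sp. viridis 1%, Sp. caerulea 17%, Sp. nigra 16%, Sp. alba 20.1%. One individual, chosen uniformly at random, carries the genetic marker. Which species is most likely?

Unnormalized posteriors (prior × likelihood):
  Sp. lutea: 0.06 × 0.036 = 0.00216
  Sp. viridis: 0.05 × 0.01 = 0.0005
  Sp. caerulea: 0.06 × 0.17 = 0.0102
  Sp. nigra: 0.35 × 0.16 = 0.056
  Sp. alba: 0.48 × 0.201 = 0.09648
Normalizing constant = 0.16534.
Largest term belongs to Sp. alba, so Sp. alba is most probable.

Sp. alba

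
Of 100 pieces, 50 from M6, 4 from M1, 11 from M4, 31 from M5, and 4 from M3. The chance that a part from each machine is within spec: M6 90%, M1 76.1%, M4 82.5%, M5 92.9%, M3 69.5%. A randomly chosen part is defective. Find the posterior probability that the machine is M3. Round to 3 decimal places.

Taking complements, P(defective | each) = M6 0.1, M1 0.239, M4 0.175, M5 0.071, M3 0.305.
Unnormalized posteriors (prior × likelihood):
  M6: 0.5 × 0.1 = 0.05
  M1: 0.04 × 0.239 = 0.00956
  M4: 0.11 × 0.175 = 0.01925
  M5: 0.31 × 0.071 = 0.02201
  M3: 0.04 × 0.305 = 0.0122
Normalizing constant = 0.11302.
P(M3 | evidence) = 0.0122 / 0.11302 ≈ 0.108.

0.108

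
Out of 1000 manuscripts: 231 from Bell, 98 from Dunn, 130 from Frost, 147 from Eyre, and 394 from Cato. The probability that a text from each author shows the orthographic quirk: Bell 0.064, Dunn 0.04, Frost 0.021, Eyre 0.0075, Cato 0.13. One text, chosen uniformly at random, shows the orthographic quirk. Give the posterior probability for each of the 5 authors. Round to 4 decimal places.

Bell 0.2004, Dunn 0.0531, Frost 0.0370, Eyre 0.0149, Cato 0.6944

Prior × likelihood for each hypothesis:
  Bell: 0.231 × 0.064 = 0.014784
  Dunn: 0.098 × 0.04 = 0.00392
  Frost: 0.13 × 0.021 = 0.00273
  Eyre: 0.147 × 0.0075 = 0.0011025
  Cato: 0.394 × 0.13 = 0.05122
Total = 0.0737565.
P(Bell | quirk) = 0.014784/0.0737565 ≈ 0.2004
P(Dunn | quirk) = 0.00392/0.0737565 ≈ 0.0531
P(Frost | quirk) = 0.00273/0.0737565 ≈ 0.0370
P(Eyre | quirk) = 0.0011025/0.0737565 ≈ 0.0149
P(Cato | quirk) = 0.05122/0.0737565 ≈ 0.6944
(Check: 0.2004+0.0531+0.0370+0.0149+0.6944 = 0.9998.)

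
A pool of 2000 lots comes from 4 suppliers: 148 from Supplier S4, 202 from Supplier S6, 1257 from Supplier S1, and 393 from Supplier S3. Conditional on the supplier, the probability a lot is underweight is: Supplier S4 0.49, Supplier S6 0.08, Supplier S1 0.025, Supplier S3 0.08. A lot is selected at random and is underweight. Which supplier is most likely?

Compute prior × likelihood for every hypothesis:
  Supplier S4: 0.074 × 0.49 = 0.03626
  Supplier S6: 0.101 × 0.08 = 0.00808
  Supplier S1: 0.6285 × 0.025 = 0.0157125
  Supplier S3: 0.1965 × 0.08 = 0.01572
Sum = 0.0757725.
Largest term belongs to Supplier S4, so Supplier S4 is most probable.

Supplier S4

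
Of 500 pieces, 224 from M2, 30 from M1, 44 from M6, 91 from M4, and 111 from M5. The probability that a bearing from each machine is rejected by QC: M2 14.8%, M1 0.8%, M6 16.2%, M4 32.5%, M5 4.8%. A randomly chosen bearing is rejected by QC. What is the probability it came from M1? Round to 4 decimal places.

By Bayes' rule, posterior ∝ prior × likelihood:
  M2: 0.448 × 0.148 = 0.066304
  M1: 0.06 × 0.008 = 0.00048
  M6: 0.088 × 0.162 = 0.014256
  M4: 0.182 × 0.325 = 0.05915
  M5: 0.222 × 0.048 = 0.010656
Sum = 0.150846.
P(M1 | evidence) = 0.00048 / 0.150846 ≈ 0.0032.

0.0032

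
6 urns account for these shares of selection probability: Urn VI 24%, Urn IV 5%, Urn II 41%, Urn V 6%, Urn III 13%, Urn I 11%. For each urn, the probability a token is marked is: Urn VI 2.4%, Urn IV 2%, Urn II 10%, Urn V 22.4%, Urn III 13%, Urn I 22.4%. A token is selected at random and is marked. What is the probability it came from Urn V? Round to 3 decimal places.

Compute prior × likelihood for every hypothesis:
  Urn VI: 0.24 × 0.024 = 0.00576
  Urn IV: 0.05 × 0.02 = 0.001
  Urn II: 0.41 × 0.1 = 0.041
  Urn V: 0.06 × 0.224 = 0.01344
  Urn III: 0.13 × 0.13 = 0.0169
  Urn I: 0.11 × 0.224 = 0.02464
Total = 0.10274.
P(Urn V | evidence) = 0.01344 / 0.10274 ≈ 0.131.

0.131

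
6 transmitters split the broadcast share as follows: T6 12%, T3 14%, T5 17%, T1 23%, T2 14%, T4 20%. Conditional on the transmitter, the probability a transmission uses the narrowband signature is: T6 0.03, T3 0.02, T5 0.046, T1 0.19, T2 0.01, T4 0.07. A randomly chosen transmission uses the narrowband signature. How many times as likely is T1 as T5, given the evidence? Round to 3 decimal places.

Unnormalized posteriors (prior × likelihood):
  T6: 0.12 × 0.03 = 0.0036
  T3: 0.14 × 0.02 = 0.0028
  T5: 0.17 × 0.046 = 0.00782
  T1: 0.23 × 0.19 = 0.0437
  T2: 0.14 × 0.01 = 0.0014
  T4: 0.2 × 0.07 = 0.014
Normalizing constant = 0.07332.
The ratio is 0.0437 / 0.00782 (the normalizer cancels) = 5.588.

5.588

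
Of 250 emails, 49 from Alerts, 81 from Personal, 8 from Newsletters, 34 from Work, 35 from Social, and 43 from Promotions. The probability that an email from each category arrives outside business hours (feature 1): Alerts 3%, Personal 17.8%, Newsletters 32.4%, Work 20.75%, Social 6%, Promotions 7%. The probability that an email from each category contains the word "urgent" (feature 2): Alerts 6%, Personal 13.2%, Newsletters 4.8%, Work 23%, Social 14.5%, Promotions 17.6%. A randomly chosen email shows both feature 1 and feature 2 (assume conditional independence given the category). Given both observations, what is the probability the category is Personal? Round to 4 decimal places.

Unnormalized posteriors (prior × likelihood):
  Alerts: 0.196 × 0.03 × 0.06 = 0.0003528
  Personal: 0.324 × 0.178 × 0.132 = 0.007612704
  Newsletters: 0.032 × 0.324 × 0.048 = 0.000497664
  Work: 0.136 × 0.2075 × 0.23 = 0.0064906
  Social: 0.14 × 0.06 × 0.145 = 0.001218
  Promotions: 0.172 × 0.07 × 0.176 = 0.00211904
Sum = 0.018290808.
P(Personal | evidence) = 0.007612704 / 0.018290808 ≈ 0.4162.

0.4162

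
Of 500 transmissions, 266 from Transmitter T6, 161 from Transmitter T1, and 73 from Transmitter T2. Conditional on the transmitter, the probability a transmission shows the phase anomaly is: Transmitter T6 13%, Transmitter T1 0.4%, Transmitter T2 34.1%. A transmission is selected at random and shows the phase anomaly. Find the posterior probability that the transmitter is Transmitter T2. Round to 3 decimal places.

0.414

Compute prior × likelihood for every hypothesis:
  Transmitter T6: 0.532 × 0.13 = 0.06916
  Transmitter T1: 0.322 × 0.004 = 0.001288
  Transmitter T2: 0.146 × 0.341 = 0.049786
Normalizing constant = 0.120234.
P(Transmitter T2 | evidence) = 0.049786 / 0.120234 ≈ 0.414.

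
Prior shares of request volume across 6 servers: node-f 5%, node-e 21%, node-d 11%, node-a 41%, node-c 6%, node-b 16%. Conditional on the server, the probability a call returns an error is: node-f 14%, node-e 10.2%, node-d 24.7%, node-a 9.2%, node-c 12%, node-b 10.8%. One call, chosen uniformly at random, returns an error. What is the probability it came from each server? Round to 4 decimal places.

node-f 0.0594, node-e 0.1818, node-d 0.2307, node-a 0.3202, node-c 0.0611, node-b 0.1467

By Bayes' rule, posterior ∝ prior × likelihood:
  node-f: 0.05 × 0.14 = 0.007
  node-e: 0.21 × 0.102 = 0.02142
  node-d: 0.11 × 0.247 = 0.02717
  node-a: 0.41 × 0.092 = 0.03772
  node-c: 0.06 × 0.12 = 0.0072
  node-b: 0.16 × 0.108 = 0.01728
Total = 0.11779.
P(node-f | error) = 0.007/0.11779 ≈ 0.0594
P(node-e | error) = 0.02142/0.11779 ≈ 0.1818
P(node-d | error) = 0.02717/0.11779 ≈ 0.2307
P(node-a | error) = 0.03772/0.11779 ≈ 0.3202
P(node-c | error) = 0.0072/0.11779 ≈ 0.0611
P(node-b | error) = 0.01728/0.11779 ≈ 0.1467
(Check: 0.0594+0.1818+0.2307+0.3202+0.0611+0.1467 = 0.9999.)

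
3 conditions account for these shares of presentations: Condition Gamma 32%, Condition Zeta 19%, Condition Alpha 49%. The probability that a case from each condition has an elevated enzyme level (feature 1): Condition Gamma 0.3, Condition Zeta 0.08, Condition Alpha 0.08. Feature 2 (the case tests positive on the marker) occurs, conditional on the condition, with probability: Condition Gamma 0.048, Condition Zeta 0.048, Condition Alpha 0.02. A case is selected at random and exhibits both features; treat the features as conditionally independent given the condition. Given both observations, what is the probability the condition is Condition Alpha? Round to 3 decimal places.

Prior × likelihood for each hypothesis:
  Condition Gamma: 0.32 × 0.3 × 0.048 = 0.004608
  Condition Zeta: 0.19 × 0.08 × 0.048 = 0.0007296
  Condition Alpha: 0.49 × 0.08 × 0.02 = 0.000784
Normalizing constant = 0.0061216.
P(Condition Alpha | evidence) = 0.000784 / 0.0061216 ≈ 0.128.

0.128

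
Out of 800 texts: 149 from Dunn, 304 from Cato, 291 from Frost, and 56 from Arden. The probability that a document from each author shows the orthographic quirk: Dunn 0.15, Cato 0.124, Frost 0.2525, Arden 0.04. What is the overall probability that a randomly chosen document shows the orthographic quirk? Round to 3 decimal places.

Unnormalized posteriors (prior × likelihood):
  Dunn: 0.18625 × 0.15 = 0.0279375
  Cato: 0.38 × 0.124 = 0.04712
  Frost: 0.36375 × 0.2525 = 0.091846875
  Arden: 0.07 × 0.04 = 0.0028
P(quirk) = 0.0279375 + 0.04712 + 0.091846875 + 0.0028 = 0.169704375 → 0.170.

0.170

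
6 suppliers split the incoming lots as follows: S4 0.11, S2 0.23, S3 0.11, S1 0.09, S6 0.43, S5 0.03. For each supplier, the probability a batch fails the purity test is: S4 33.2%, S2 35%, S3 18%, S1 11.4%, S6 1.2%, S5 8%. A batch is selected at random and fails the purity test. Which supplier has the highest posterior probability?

S2

Prior × likelihood for each hypothesis:
  S4: 0.11 × 0.332 = 0.03652
  S2: 0.23 × 0.35 = 0.0805
  S3: 0.11 × 0.18 = 0.0198
  S1: 0.09 × 0.114 = 0.01026
  S6: 0.43 × 0.012 = 0.00516
  S5: 0.03 × 0.08 = 0.0024
Sum = 0.15464.
Largest term belongs to S2, so S2 is most probable.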